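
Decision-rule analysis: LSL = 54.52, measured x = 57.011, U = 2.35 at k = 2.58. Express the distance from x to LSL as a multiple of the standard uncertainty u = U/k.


u = U / k = 2.35 / 2.58 = 0.91085271
margin = |LSL - x| = |54.52 - 57.011| = 2.491
z = margin / u = 2.491 / 0.91085271
z = 2.7348

2.7348


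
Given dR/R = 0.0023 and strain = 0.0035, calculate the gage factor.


GF = (dR/R) / epsilon
= 0.0023 / 0.0035
= 0.6571

0.6571


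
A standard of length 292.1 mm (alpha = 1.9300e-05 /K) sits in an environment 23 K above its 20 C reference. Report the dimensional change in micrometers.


dL = L * alpha * dT
= 292.1 * 1.9300e-05 * 23
= 0.1296632 mm
dL_um = 0.1296632 * 1000 = 129.6632 um

129.6632


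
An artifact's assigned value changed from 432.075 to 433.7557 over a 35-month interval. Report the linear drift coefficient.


rate = (v2 - v1) / months
= (433.7557 - 432.075) / 35
= 1.6807 / 35
= 0.0480

0.0480


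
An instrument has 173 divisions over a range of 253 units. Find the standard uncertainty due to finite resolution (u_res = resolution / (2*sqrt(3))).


resolution = range / divisions
resolution = 253 / 173 = 1.4624277
u_res = resolution / (2*sqrt(3))
u_res = 1.4624277 / 3.4641016
u_res = 0.4222

0.4222


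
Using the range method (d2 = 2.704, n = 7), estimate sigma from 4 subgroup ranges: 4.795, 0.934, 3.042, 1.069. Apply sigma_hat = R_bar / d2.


R_bar = (4.795 + 0.934 + 3.042 + 1.069) / 4
R_bar = 9.84 / 4 = 2.46
sigma_hat = R_bar / d2 = 2.46 / 2.704 = 0.9098

0.9098


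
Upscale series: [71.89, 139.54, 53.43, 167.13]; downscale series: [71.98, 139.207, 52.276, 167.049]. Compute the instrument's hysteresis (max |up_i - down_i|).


|71.89 - 71.98| = 0.0900
|139.54 - 139.207| = 0.3330
|53.43 - 52.276| = 1.1540
|167.13 - 167.049| = 0.0810
hysteresis = max(diffs) = 1.1540

1.1540


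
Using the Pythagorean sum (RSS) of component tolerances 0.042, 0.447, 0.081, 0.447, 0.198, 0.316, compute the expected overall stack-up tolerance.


RSS = sqrt(0.042^2 + 0.447^2 + 0.081^2 + 0.447^2 + 0.198^2 + 0.316^2)
= sqrt(0.547003)
= 0.7396

0.7396


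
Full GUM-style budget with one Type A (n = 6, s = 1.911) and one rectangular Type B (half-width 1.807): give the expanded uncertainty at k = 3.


u_A = s / sqrt(n) = 1.911 / sqrt(6) = 0.78016248
u_B = half_width / sqrt(3) = 1.807 / sqrt(3) = 1.0432719
uc = sqrt(u_A^2 + u_B^2) = sqrt(0.78016248^2 + 1.0432719^2) = 1.3027163
U = k * uc = 3 * 1.3027163
U = 3.9081

3.9081


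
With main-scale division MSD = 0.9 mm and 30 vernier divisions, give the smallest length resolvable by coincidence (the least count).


LC = MSD / n_div
= 0.9 / 30
= 0.0300

0.0300


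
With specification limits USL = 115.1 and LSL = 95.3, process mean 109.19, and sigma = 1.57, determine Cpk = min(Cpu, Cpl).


Cpu = (USL - mean) / (3*sigma) = (115.1 - 109.19) / (3*1.57) = 1.2548
Cpl = (mean - LSL) / (3*sigma) = (109.19 - 95.3) / (3*1.57) = 2.9490
Cpk = min(Cpu, Cpl) = 1.2548

1.2548


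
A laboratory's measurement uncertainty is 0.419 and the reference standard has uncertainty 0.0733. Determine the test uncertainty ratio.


TUR = u_lab / u_ref
= 0.419 / 0.0733
= 5.7162

5.7162


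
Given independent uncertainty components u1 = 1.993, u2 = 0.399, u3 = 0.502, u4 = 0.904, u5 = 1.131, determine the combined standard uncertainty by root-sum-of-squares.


uc = sqrt(1.993^2 + 0.399^2 + 0.502^2 + 0.904^2 + 1.131^2)
uc = sqrt(6.479631)
uc = 2.5455

2.5455


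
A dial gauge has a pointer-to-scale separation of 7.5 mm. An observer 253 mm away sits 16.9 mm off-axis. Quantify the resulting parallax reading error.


error = h * offset / d
= 7.5 * 16.9 / 253
= 0.5010

0.5010


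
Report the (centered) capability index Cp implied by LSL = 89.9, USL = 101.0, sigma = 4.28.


Cp = (USL - LSL) / (6 * sigma)
= (101.0 - 89.9) / (6 * 4.28)
= 11.1000 / 25.6800
= 0.4322

0.4322


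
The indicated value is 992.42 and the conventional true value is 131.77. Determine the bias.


Systematic error = measured - true
= 992.42 - 131.77
= 860.6500

860.6500


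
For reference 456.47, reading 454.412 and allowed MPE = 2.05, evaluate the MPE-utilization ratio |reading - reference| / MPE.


e = indication - reference = 454.412 - 456.47 = -2.0580
|e| = 2.0580
ratio = |e| / MPE = 2.0580 / 2.05
ratio = 1.0039

1.0039


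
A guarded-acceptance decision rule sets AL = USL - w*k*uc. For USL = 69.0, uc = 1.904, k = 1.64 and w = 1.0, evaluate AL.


U = k * uc = 1.64 * 1.904 = 3.12256
guard band g = w * U = 1.0 * 3.12256 = 3.12256
AL = USL - g = 69.0 - 3.12256
AL = 65.8774

65.8774


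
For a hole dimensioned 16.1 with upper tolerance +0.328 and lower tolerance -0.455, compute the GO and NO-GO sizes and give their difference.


GO = nominal - lower_tol (smallest hole = maximum material condition)
GO = 16.1 - 0.455 = 15.645
NO-GO = nominal + upper_tol (largest hole = least material condition)
NO-GO = 16.1 + 0.328 = 16.428
spread = NO-GO - GO = 16.428 - 15.645 = 0.7830

0.7830


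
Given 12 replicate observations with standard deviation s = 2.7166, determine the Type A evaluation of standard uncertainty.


u_A = s / sqrt(n)
u_A = 2.7166 / sqrt(12)
u_A = 2.7166 / 3.4641016
u_A = 0.7842

0.7842


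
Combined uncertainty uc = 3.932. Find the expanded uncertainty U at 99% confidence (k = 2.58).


U = k * uc
U = 2.58 * 3.932
U = 10.1446

10.1446


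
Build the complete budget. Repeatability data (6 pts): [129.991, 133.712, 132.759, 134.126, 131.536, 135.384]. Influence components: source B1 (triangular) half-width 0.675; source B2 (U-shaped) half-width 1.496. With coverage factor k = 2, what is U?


mean = (129.991 + 133.712 + 132.759 + 134.126 + 131.536 + 135.384) / 6 = 132.918
s = sqrt(sum((x - mean)^2)/(n-1)) = 1.9325315
u_A = s / sqrt(n) = 1.9325315 / sqrt(6) = 0.78895268
u_B1 = 0.675 / sqrt(6) = 0.2755676
u_B2 = 1.496 / sqrt(2) = 1.0578317
uc = sqrt(0.78895268^2 + 0.2755676^2 + 1.0578317^2) = 1.3481067
U = k * uc = 2 * 1.3481067
U = 2.6962

2.6962


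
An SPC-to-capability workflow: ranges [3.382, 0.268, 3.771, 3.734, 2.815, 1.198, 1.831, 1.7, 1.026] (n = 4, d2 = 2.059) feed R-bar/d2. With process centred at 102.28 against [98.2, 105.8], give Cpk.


R_bar = (3.382 + 0.268 + 3.771 + 3.734 + 2.815 + 1.198 + 1.831 + 1.7 + 1.026) / 9 = 2.1916667
sigma = R_bar / d2 = 2.1916667 / 2.059 = 1.0644326
Cp = (USL - LSL)/(6*sigma) = (105.8 - 98.2)/(6*1.0644326) = 1.1900
Cpu = (105.8 - 102.28)/(3*1.0644326) = 1.1023
Cpl = (102.28 - 98.2)/(3*1.0644326) = 1.2777
Cpk = min(Cpu, Cpl) = 1.1023

1.1023


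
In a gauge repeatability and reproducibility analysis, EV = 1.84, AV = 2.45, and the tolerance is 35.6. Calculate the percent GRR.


GRR = sqrt(EV^2 + AV^2) = sqrt(1.84^2 + 2.45^2) = 3.0640007
%GRR = GRR / tol * 100 = 3.0640007 / 35.6 * 100
%GRR = 8.6067

8.6067


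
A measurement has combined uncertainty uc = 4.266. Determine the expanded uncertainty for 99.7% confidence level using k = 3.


U = k * uc
U = 3 * 4.266
U = 12.7980

12.7980


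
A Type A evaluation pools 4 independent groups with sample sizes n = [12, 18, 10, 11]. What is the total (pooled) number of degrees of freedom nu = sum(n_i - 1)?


nu = sum_i (n_i - 1)
nu = ((12 - 1) + (18 - 1) + (10 - 1) + (11 - 1))
nu = 11 + 17 + 9 + 10
nu = 47

47


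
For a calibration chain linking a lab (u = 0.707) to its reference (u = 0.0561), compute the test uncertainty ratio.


TUR = u_lab / u_ref
= 0.707 / 0.0561
= 12.6025

12.6025


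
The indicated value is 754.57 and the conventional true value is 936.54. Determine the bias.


Systematic error = measured - true
= 754.57 - 936.54
= -181.9700

-181.9700


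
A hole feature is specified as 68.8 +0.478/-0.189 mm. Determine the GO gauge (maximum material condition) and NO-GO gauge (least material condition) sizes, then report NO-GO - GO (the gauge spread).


GO = nominal - lower_tol (smallest hole = maximum material condition)
GO = 68.8 - 0.189 = 68.611
NO-GO = nominal + upper_tol (largest hole = least material condition)
NO-GO = 68.8 + 0.478 = 69.278
spread = NO-GO - GO = 69.278 - 68.611 = 0.6670

0.6670


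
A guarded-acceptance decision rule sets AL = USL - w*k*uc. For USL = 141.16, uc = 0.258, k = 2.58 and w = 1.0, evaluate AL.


U = k * uc = 2.58 * 0.258 = 0.66564
guard band g = w * U = 1.0 * 0.66564 = 0.66564
AL = USL - g = 141.16 - 0.66564
AL = 140.4944

140.4944


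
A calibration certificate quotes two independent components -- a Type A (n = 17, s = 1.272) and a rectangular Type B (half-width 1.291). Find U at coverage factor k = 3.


u_A = s / sqrt(n) = 1.272 / sqrt(17) = 0.30850532
u_B = half_width / sqrt(3) = 1.291 / sqrt(3) = 0.7453592
uc = sqrt(u_A^2 + u_B^2) = sqrt(0.30850532^2 + 0.7453592^2) = 0.80668201
U = k * uc = 3 * 0.80668201
U = 2.4200

2.4200


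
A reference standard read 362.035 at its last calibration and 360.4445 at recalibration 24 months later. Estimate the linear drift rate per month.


rate = (v2 - v1) / months
= (360.4445 - 362.035) / 24
= -1.5905 / 24
= -0.0663

-0.0663


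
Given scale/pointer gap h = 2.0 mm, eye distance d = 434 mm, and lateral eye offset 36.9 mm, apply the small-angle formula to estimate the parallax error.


error = h * offset / d
= 2.0 * 36.9 / 434
= 0.1700

0.1700


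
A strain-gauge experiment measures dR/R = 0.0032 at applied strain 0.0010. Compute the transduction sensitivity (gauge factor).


GF = (dR/R) / epsilon
= 0.0032 / 0.0010
= 3.2000

3.2000


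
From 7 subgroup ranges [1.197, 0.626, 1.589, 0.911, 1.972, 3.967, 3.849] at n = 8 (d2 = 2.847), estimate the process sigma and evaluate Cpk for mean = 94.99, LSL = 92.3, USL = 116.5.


R_bar = (1.197 + 0.626 + 1.589 + 0.911 + 1.972 + 3.967 + 3.849) / 7 = 2.0158571
sigma = R_bar / d2 = 2.0158571 / 2.847 = 0.70806361
Cp = (USL - LSL)/(6*sigma) = (116.5 - 92.3)/(6*0.70806361) = 5.6963
Cpu = (116.5 - 94.99)/(3*0.70806361) = 10.1262
Cpl = (94.99 - 92.3)/(3*0.70806361) = 1.2664
Cpk = min(Cpu, Cpl) = 1.2664

1.2664


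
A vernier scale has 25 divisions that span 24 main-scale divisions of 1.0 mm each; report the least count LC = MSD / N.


LC = MSD / n_div
= 1.0 / 25
= 0.0400

0.0400


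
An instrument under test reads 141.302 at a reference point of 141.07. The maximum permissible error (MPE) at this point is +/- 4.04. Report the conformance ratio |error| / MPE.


e = indication - reference = 141.302 - 141.07 = 0.2320
|e| = 0.2320
ratio = |e| / MPE = 0.2320 / 4.04
ratio = 0.0574

0.0574


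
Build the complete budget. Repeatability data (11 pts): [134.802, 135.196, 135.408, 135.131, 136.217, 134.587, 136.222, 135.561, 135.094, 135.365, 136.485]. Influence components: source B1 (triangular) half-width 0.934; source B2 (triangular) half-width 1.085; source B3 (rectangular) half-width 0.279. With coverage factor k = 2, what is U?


mean = (134.802 + 135.196 + 135.408 + 135.131 + 136.217 + 134.587 + 136.222 + 135.561 + 135.094 + 135.365 + 136.485) / 11 = 135.4607273
s = sqrt(sum((x - mean)^2)/(n-1)) = 0.61100149
u_A = s / sqrt(n) = 0.61100149 / sqrt(11) = 0.18422388
u_B1 = 0.934 / sqrt(6) = 0.3813039
u_B2 = 1.085 / sqrt(6) = 0.4429494
u_B3 = 0.279 / sqrt(3) = 0.16108073
uc = sqrt(0.18422388^2 + 0.3813039^2 + 0.4429494^2 + 0.16108073^2) = 0.63362629
U = k * uc = 2 * 0.63362629
U = 1.2673

1.2673


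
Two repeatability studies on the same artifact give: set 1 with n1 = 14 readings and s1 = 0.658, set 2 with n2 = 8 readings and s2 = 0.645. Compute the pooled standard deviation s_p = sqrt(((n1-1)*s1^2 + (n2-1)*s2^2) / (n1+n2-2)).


s_p = sqrt(((n1-1)*s1^2 + (n2-1)*s2^2) / (n1+n2-2))
numerator = (14-1)*0.658^2 + (8-1)*0.645^2 = 5.628532 + 2.912175 = 8.540707
denominator = 14 + 8 - 2 = 20
s_p^2 = 8.540707 / 20 = 0.42703535
s_p = sqrt(0.42703535) = 0.6535

0.6535


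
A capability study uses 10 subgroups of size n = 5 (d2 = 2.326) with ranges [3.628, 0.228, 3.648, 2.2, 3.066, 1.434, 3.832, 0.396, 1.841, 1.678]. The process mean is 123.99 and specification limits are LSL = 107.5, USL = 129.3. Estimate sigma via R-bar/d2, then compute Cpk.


R_bar = (3.628 + 0.228 + 3.648 + 2.2 + 3.066 + 1.434 + 3.832 + 0.396 + 1.841 + 1.678) / 10 = 2.1951
sigma = R_bar / d2 = 2.1951 / 2.326 = 0.94372313
Cp = (USL - LSL)/(6*sigma) = (129.3 - 107.5)/(6*0.94372313) = 3.8500
Cpu = (129.3 - 123.99)/(3*0.94372313) = 1.8756
Cpl = (123.99 - 107.5)/(3*0.94372313) = 5.8244
Cpk = min(Cpu, Cpl) = 1.8756

1.8756


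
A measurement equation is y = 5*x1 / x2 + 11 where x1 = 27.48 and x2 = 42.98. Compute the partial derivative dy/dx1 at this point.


y = 5*x1 / x2 + 11
dy/dx1 = 5/x2
Evaluate at x2 = 42.98: c1 = 5 / 42.98
c1 = 0.1163

0.1163


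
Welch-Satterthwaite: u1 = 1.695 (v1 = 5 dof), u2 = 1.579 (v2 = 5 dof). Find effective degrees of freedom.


uc = sqrt(u1^2 + u2^2) = sqrt(1.695^2 + 1.579^2) = 2.3165202
v_eff = uc^4 / (u1^4/v1 + u2^4/v2)
= 2.3165202^4 / (1.695^4/5 + 1.579^4/5)
= 28.796809 / 2.8941047
v_eff = 9.9502

9.9502


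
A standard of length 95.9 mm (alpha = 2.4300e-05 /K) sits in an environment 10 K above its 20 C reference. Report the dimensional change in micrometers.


dL = L * alpha * dT
= 95.9 * 2.4300e-05 * 10
= 0.0233037 mm
dL_um = 0.0233037 * 1000 = 23.3037 um

23.3037


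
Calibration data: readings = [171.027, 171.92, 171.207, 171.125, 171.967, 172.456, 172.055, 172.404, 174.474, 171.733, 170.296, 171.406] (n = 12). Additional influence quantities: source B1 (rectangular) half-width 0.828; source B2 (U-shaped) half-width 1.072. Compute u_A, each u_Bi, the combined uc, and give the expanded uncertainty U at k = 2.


mean = (171.027 + 171.92 + 171.207 + 171.125 + 171.967 + 172.456 + 172.055 + 172.404 + 174.474 + 171.733 + 170.296 + 171.406) / 12 = 171.8391667
s = sqrt(sum((x - mean)^2)/(n-1)) = 1.0383938
u_A = s / sqrt(n) = 1.0383938 / sqrt(12) = 0.29975847
u_B1 = 0.828 / sqrt(3) = 0.47804602
u_B2 = 1.072 / sqrt(2) = 0.75801847
uc = sqrt(0.29975847^2 + 0.47804602^2 + 0.75801847^2) = 0.94497362
U = k * uc = 2 * 0.94497362
U = 1.8899

1.8899


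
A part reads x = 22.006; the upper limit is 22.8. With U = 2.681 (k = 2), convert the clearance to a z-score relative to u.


u = U / k = 2.681 / 2 = 1.3405
margin = |USL - x| = |22.8 - 22.006| = 0.794
z = margin / u = 0.794 / 1.3405
z = 0.5923

0.5923


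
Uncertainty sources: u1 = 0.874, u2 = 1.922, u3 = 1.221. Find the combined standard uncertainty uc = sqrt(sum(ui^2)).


uc = sqrt(0.874^2 + 1.922^2 + 1.221^2)
uc = sqrt(5.948801)
uc = 2.4390

2.4390


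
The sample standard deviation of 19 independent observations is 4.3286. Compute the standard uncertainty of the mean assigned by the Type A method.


u_A = s / sqrt(n)
u_A = 4.3286 / sqrt(19)
u_A = 4.3286 / 4.3588989
u_A = 0.9930

0.9930


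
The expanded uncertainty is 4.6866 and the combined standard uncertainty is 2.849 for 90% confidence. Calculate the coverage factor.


k = U / uc
k = 4.6866 / 2.849
k = 1.645

1.645


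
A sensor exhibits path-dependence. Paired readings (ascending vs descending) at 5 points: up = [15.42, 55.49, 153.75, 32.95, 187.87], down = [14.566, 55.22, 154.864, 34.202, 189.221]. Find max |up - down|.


|15.42 - 14.566| = 0.8540
|55.49 - 55.22| = 0.2700
|153.75 - 154.864| = 1.1140
|32.95 - 34.202| = 1.2520
|187.87 - 189.221| = 1.3510
hysteresis = max(diffs) = 1.3510

1.3510


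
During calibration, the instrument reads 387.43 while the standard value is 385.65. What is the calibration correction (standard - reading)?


Correction = standard - reading
= 385.65 - 387.43
= -1.7800

-1.7800


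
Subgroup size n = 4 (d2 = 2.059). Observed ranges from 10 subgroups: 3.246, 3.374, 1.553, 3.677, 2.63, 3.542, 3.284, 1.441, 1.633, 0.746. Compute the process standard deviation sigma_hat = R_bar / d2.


R_bar = (3.246 + 3.374 + 1.553 + 3.677 + 2.63 + 3.542 + 3.284 + 1.441 + 1.633 + 0.746) / 10
R_bar = 25.126 / 10 = 2.5126
sigma_hat = R_bar / d2 = 2.5126 / 2.059 = 1.2203

1.2203


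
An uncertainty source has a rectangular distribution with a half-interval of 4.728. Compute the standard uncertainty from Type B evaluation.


u_B = half_width / sqrt(3)
u_B = 4.728 / 1.7320508
u_B = 2.7297

2.7297


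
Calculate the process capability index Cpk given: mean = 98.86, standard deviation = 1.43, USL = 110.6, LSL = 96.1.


Cpu = (USL - mean) / (3*sigma) = (110.6 - 98.86) / (3*1.43) = 2.7366
Cpl = (mean - LSL) / (3*sigma) = (98.86 - 96.1) / (3*1.43) = 0.6434
Cpk = min(Cpu, Cpl) = 0.6434

0.6434


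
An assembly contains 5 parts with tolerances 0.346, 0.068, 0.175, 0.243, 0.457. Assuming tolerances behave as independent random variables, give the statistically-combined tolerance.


RSS = sqrt(0.346^2 + 0.068^2 + 0.175^2 + 0.243^2 + 0.457^2)
= sqrt(0.422863)
= 0.6503

0.6503


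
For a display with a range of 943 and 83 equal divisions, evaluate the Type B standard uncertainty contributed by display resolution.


resolution = range / divisions
resolution = 943 / 83 = 11.361446
u_res = resolution / (2*sqrt(3))
u_res = 11.361446 / 3.4641016
u_res = 3.2798

3.2798


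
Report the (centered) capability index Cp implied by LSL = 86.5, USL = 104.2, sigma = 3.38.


Cp = (USL - LSL) / (6 * sigma)
= (104.2 - 86.5) / (6 * 3.38)
= 17.7000 / 20.2800
= 0.8728

0.8728


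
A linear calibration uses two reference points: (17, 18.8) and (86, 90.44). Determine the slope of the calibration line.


slope = (y2 - y1) / (x2 - x1)
= (90.44 - 18.8) / (86 - 17)
= 71.6400 / 69
= 1.0383

1.0383


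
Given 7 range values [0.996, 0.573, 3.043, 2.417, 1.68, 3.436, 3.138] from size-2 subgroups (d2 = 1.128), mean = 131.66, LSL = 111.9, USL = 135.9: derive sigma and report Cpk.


R_bar = (0.996 + 0.573 + 3.043 + 2.417 + 1.68 + 3.436 + 3.138) / 7 = 2.1832857
sigma = R_bar / d2 = 2.1832857 / 1.128 = 1.935537
Cp = (USL - LSL)/(6*sigma) = (135.9 - 111.9)/(6*1.935537) = 2.0666
Cpu = (135.9 - 131.66)/(3*1.935537) = 0.7302
Cpl = (131.66 - 111.9)/(3*1.935537) = 3.4030
Cpk = min(Cpu, Cpl) = 0.7302

0.7302


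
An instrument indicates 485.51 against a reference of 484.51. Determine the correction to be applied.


Correction = standard - reading
= 484.51 - 485.51
= -1.0000

-1.0000


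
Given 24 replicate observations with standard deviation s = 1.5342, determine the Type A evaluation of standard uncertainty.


u_A = s / sqrt(n)
u_A = 1.5342 / sqrt(24)
u_A = 1.5342 / 4.8989795
u_A = 0.3132

0.3132


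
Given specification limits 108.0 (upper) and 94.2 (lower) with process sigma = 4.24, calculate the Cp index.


Cp = (USL - LSL) / (6 * sigma)
= (108.0 - 94.2) / (6 * 4.24)
= 13.8000 / 25.4400
= 0.5425

0.5425


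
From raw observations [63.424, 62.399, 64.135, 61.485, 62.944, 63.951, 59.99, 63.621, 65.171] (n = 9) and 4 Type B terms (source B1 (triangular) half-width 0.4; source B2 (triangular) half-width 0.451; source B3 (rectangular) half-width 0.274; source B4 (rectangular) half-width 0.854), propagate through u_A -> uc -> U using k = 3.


mean = (63.424 + 62.399 + 64.135 + 61.485 + 62.944 + 63.951 + 59.99 + 63.621 + 65.171) / 9 = 63.01333333
s = sqrt(sum((x - mean)^2)/(n-1)) = 1.5487635
u_A = s / sqrt(n) = 1.5487635 / sqrt(9) = 0.5162545
u_B1 = 0.4 / sqrt(6) = 0.16329932
u_B2 = 0.451 / sqrt(6) = 0.18411998
u_B3 = 0.274 / sqrt(3) = 0.15819397
u_B4 = 0.854 / sqrt(3) = 0.49305713
uc = sqrt(0.5162545^2 + 0.16329932^2 + 0.18411998^2 + 0.15819397^2 + 0.49305713^2) = 0.77150257
U = k * uc = 3 * 0.77150257
U = 2.3145

2.3145


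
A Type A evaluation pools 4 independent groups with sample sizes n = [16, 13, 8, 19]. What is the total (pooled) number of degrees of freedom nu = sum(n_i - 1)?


nu = sum_i (n_i - 1)
nu = ((16 - 1) + (13 - 1) + (8 - 1) + (19 - 1))
nu = 15 + 12 + 7 + 18
nu = 52

52


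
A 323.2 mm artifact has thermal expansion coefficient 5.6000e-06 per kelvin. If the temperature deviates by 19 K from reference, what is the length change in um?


dL = L * alpha * dT
= 323.2 * 5.6000e-06 * 19
= 0.0343885 mm
dL_um = 0.0343885 * 1000 = 34.3885 um

34.3885


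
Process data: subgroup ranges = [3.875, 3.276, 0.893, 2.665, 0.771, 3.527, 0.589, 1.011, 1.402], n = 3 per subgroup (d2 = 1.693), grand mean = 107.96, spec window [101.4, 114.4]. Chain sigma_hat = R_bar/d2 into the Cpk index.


R_bar = (3.875 + 3.276 + 0.893 + 2.665 + 0.771 + 3.527 + 0.589 + 1.011 + 1.402) / 9 = 2.001
sigma = R_bar / d2 = 2.001 / 1.693 = 1.1819256
Cp = (USL - LSL)/(6*sigma) = (114.4 - 101.4)/(6*1.1819256) = 1.8332
Cpu = (114.4 - 107.96)/(3*1.1819256) = 1.8162
Cpl = (107.96 - 101.4)/(3*1.1819256) = 1.8501
Cpk = min(Cpu, Cpl) = 1.8162

1.8162


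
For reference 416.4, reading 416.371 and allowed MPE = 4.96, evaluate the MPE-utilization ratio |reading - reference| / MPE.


e = indication - reference = 416.371 - 416.4 = -0.0290
|e| = 0.0290
ratio = |e| / MPE = 0.0290 / 4.96
ratio = 0.0058

0.0058


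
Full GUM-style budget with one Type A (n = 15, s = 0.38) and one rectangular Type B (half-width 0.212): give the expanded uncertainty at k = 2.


u_A = s / sqrt(n) = 0.38 / sqrt(15) = 0.098115578
u_B = half_width / sqrt(3) = 0.212 / sqrt(3) = 0.12239826
uc = sqrt(u_A^2 + u_B^2) = sqrt(0.098115578^2 + 0.12239826^2) = 0.15686937
U = k * uc = 2 * 0.15686937
U = 0.3137

0.3137


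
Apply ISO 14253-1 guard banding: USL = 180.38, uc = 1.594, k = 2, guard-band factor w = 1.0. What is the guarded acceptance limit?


U = k * uc = 2 * 1.594 = 3.188
guard band g = w * U = 1.0 * 3.188 = 3.188
AL = USL - g = 180.38 - 3.188
AL = 177.1920

177.1920


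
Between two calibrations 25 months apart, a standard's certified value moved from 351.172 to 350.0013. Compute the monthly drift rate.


rate = (v2 - v1) / months
= (350.0013 - 351.172) / 25
= -1.1707 / 25
= -0.0468

-0.0468


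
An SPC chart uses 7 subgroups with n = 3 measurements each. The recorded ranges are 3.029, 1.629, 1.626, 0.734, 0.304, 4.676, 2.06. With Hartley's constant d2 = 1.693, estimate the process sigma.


R_bar = (3.029 + 1.629 + 1.626 + 0.734 + 0.304 + 4.676 + 2.06) / 7
R_bar = 14.058 / 7 = 2.0082857
sigma_hat = R_bar / d2 = 2.0082857 / 1.693 = 1.1862

1.1862


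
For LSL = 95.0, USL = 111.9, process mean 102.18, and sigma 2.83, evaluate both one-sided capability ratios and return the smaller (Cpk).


Cpu = (USL - mean) / (3*sigma) = (111.9 - 102.18) / (3*2.83) = 1.1449
Cpl = (mean - LSL) / (3*sigma) = (102.18 - 95.0) / (3*2.83) = 0.8457
Cpk = min(Cpu, Cpl) = 0.8457

0.8457


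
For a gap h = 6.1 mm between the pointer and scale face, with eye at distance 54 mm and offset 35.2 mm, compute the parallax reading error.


error = h * offset / d
= 6.1 * 35.2 / 54
= 3.9763

3.9763


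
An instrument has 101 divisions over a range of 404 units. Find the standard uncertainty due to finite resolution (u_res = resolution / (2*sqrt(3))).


resolution = range / divisions
resolution = 404 / 101 = 4
u_res = resolution / (2*sqrt(3))
u_res = 4 / 3.4641016
u_res = 1.1547

1.1547


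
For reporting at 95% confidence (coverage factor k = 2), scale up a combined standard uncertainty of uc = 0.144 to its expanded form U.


U = k * uc
U = 2 * 0.144
U = 0.2880

0.2880


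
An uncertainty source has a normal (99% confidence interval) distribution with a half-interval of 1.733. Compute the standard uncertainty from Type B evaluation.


u_B = half_width / 2.576
u_B = 1.733 / 2.576
u_B = 0.6727

0.6727


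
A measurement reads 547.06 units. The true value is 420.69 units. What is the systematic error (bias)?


Systematic error = measured - true
= 547.06 - 420.69
= 126.3700

126.3700


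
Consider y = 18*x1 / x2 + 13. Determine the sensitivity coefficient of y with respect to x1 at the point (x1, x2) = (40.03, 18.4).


y = 18*x1 / x2 + 13
dy/dx1 = 18/x2
Evaluate at x2 = 18.4: c1 = 18 / 18.4
c1 = 0.9783

0.9783


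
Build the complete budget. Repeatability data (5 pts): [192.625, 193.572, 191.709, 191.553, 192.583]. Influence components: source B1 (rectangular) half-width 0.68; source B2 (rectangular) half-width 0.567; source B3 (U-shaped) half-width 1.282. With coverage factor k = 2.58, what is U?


mean = (192.625 + 193.572 + 191.709 + 191.553 + 192.583) / 5 = 192.4084
s = sqrt(sum((x - mean)^2)/(n-1)) = 0.81428423
u_A = s / sqrt(n) = 0.81428423 / sqrt(5) = 0.36415898
u_B1 = 0.68 / sqrt(3) = 0.39259818
u_B2 = 0.567 / sqrt(3) = 0.3273576
u_B3 = 1.282 / sqrt(2) = 0.90651089
uc = sqrt(0.36415898^2 + 0.39259818^2 + 0.3273576^2 + 0.90651089^2) = 1.1025743
U = k * uc = 2.58 * 1.1025743
U = 2.8446

2.8446


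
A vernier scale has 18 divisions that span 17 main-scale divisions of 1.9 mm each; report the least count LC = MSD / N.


LC = MSD / n_div
= 1.9 / 18
= 0.1056

0.1056


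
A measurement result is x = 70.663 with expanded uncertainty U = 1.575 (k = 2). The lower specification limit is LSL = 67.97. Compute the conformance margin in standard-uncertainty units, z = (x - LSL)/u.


u = U / k = 1.575 / 2 = 0.7875
margin = |LSL - x| = |67.97 - 70.663| = 2.693
z = margin / u = 2.693 / 0.7875
z = 3.4197

3.4197


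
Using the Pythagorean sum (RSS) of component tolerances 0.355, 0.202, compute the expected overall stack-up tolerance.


RSS = sqrt(0.355^2 + 0.202^2)
= sqrt(0.166829)
= 0.4084

0.4084


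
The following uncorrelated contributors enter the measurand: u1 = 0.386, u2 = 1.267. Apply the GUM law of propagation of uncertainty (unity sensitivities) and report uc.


uc = sqrt(0.386^2 + 1.267^2)
uc = sqrt(1.754285)
uc = 1.3245

1.3245


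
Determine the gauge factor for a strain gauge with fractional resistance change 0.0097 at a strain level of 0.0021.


GF = (dR/R) / epsilon
= 0.0097 / 0.0021
= 4.6190

4.6190


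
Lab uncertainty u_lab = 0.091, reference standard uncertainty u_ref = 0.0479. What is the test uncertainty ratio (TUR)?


TUR = u_lab / u_ref
= 0.091 / 0.0479
= 1.8998

1.8998


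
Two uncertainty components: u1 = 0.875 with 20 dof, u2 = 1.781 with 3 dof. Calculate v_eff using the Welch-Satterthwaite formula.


uc = sqrt(u1^2 + u2^2) = sqrt(0.875^2 + 1.781^2) = 1.9843352
v_eff = uc^4 / (u1^4/v1 + u2^4/v2)
= 1.9843352^4 / (0.875^4/20 + 1.781^4/3)
= 15.504585 / 3.3830879
v_eff = 4.5830

4.5830


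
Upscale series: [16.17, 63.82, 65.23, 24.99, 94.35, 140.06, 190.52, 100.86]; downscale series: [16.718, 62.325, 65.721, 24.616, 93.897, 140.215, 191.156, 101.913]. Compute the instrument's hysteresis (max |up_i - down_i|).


|16.17 - 16.718| = 0.5480
|63.82 - 62.325| = 1.4950
|65.23 - 65.721| = 0.4910
|24.99 - 24.616| = 0.3740
|94.35 - 93.897| = 0.4530
|140.06 - 140.215| = 0.1550
|190.52 - 191.156| = 0.6360
|100.86 - 101.913| = 1.0530
hysteresis = max(diffs) = 1.4950

1.4950


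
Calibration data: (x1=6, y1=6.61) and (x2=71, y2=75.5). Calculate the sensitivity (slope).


slope = (y2 - y1) / (x2 - x1)
= (75.5 - 6.61) / (71 - 6)
= 68.8900 / 65
= 1.0598

1.0598


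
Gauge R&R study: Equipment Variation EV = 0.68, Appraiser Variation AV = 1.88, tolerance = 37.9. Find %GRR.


GRR = sqrt(EV^2 + AV^2) = sqrt(0.68^2 + 1.88^2) = 1.9991998
%GRR = GRR / tol * 100 = 1.9991998 / 37.9 * 100
%GRR = 5.2749

5.2749


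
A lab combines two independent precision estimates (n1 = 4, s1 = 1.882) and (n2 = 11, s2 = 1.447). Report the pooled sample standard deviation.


s_p = sqrt(((n1-1)*s1^2 + (n2-1)*s2^2) / (n1+n2-2))
numerator = (4-1)*1.882^2 + (11-1)*1.447^2 = 10.625772 + 20.93809 = 31.563862
denominator = 4 + 11 - 2 = 13
s_p^2 = 31.563862 / 13 = 2.4279894
s_p = sqrt(2.4279894) = 1.5582

1.5582


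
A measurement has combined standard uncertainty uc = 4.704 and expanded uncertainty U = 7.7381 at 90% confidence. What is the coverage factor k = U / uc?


k = U / uc
k = 7.7381 / 4.704
k = 1.645

1.645


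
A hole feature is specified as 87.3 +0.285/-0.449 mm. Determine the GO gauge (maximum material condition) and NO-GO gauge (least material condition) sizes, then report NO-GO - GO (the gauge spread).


GO = nominal - lower_tol (smallest hole = maximum material condition)
GO = 87.3 - 0.449 = 86.851
NO-GO = nominal + upper_tol (largest hole = least material condition)
NO-GO = 87.3 + 0.285 = 87.585
spread = NO-GO - GO = 87.585 - 86.851 = 0.7340

0.7340


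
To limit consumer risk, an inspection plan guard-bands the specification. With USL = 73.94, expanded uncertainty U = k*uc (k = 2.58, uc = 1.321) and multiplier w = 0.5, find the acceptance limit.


U = k * uc = 2.58 * 1.321 = 3.40818
guard band g = w * U = 0.5 * 3.40818 = 1.70409
AL = USL - g = 73.94 - 1.70409
AL = 72.2359

72.2359


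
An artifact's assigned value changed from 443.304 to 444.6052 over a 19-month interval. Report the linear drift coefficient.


rate = (v2 - v1) / months
= (444.6052 - 443.304) / 19
= 1.3012 / 19
= 0.0685

0.0685


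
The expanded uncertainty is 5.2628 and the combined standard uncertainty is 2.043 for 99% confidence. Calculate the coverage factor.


k = U / uc
k = 5.2628 / 2.043
k = 2.576

2.576


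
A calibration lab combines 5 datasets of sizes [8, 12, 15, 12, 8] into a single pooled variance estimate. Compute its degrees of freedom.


nu = sum_i (n_i - 1)
nu = ((8 - 1) + (12 - 1) + (15 - 1) + (12 - 1) + (8 - 1))
nu = 7 + 11 + 14 + 11 + 7
nu = 50

50


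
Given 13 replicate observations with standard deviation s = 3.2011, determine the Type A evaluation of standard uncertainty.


u_A = s / sqrt(n)
u_A = 3.2011 / sqrt(13)
u_A = 3.2011 / 3.6055513
u_A = 0.8878

0.8878


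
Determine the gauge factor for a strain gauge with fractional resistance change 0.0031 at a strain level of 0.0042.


GF = (dR/R) / epsilon
= 0.0031 / 0.0042
= 0.7381

0.7381


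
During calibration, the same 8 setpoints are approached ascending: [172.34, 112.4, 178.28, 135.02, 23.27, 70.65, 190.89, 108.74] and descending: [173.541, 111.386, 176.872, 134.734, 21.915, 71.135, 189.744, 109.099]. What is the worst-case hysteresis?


|172.34 - 173.541| = 1.2010
|112.4 - 111.386| = 1.0140
|178.28 - 176.872| = 1.4080
|135.02 - 134.734| = 0.2860
|23.27 - 21.915| = 1.3550
|70.65 - 71.135| = 0.4850
|190.89 - 189.744| = 1.1460
|108.74 - 109.099| = 0.3590
hysteresis = max(diffs) = 1.4080

1.4080


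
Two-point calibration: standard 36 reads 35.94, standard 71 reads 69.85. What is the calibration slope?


slope = (y2 - y1) / (x2 - x1)
= (69.85 - 35.94) / (71 - 36)
= 33.9100 / 35
= 0.9689

0.9689


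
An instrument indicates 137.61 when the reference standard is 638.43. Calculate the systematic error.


Systematic error = measured - true
= 137.61 - 638.43
= -500.8200

-500.8200


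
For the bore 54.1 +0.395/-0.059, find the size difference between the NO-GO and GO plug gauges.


GO = nominal - lower_tol (smallest hole = maximum material condition)
GO = 54.1 - 0.059 = 54.041
NO-GO = nominal + upper_tol (largest hole = least material condition)
NO-GO = 54.1 + 0.395 = 54.495
spread = NO-GO - GO = 54.495 - 54.041 = 0.4540

0.4540


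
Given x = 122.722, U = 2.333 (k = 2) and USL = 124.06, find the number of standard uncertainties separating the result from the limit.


u = U / k = 2.333 / 2 = 1.1665
margin = |USL - x| = |124.06 - 122.722| = 1.338
z = margin / u = 1.338 / 1.1665
z = 1.1470

1.1470


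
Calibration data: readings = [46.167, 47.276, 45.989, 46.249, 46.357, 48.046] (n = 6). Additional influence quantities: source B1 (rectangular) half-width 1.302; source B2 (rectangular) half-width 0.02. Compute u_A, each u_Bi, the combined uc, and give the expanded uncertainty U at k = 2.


mean = (46.167 + 47.276 + 45.989 + 46.249 + 46.357 + 48.046) / 6 = 46.68066667
s = sqrt(sum((x - mean)^2)/(n-1)) = 0.80646256
u_A = s / sqrt(n) = 0.80646256 / sqrt(6) = 0.32923696
u_B1 = 1.302 / sqrt(3) = 0.75171005
u_B2 = 0.02 / sqrt(3) = 0.011547005
uc = sqrt(0.32923696^2 + 0.75171005^2 + 0.011547005^2) = 0.82073035
U = k * uc = 2 * 0.82073035
U = 1.6415

1.6415


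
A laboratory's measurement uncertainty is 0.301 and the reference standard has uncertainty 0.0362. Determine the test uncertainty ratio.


TUR = u_lab / u_ref
= 0.301 / 0.0362
= 8.3149

8.3149


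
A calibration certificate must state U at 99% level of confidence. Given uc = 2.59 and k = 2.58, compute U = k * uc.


U = k * uc
U = 2.58 * 2.59
U = 6.6822

6.6822


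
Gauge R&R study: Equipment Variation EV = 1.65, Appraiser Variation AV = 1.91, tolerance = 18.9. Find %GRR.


GRR = sqrt(EV^2 + AV^2) = sqrt(1.65^2 + 1.91^2) = 2.5240048
%GRR = GRR / tol * 100 = 2.5240048 / 18.9 * 100
%GRR = 13.3545

13.3545


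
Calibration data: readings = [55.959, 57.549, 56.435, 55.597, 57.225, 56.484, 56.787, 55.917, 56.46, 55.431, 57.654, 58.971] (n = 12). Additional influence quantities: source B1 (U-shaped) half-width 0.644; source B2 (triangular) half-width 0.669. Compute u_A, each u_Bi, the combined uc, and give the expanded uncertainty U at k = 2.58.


mean = (55.959 + 57.549 + 56.435 + 55.597 + 57.225 + 56.484 + 56.787 + 55.917 + 56.46 + 55.431 + 57.654 + 58.971) / 12 = 56.70575
s = sqrt(sum((x - mean)^2)/(n-1)) = 1.0106153
u_A = s / sqrt(n) = 1.0106153 / sqrt(12) = 0.29173951
u_B1 = 0.644 / sqrt(2) = 0.45537677
u_B2 = 0.669 / sqrt(6) = 0.27311811
uc = sqrt(0.29173951^2 + 0.45537677^2 + 0.27311811^2) = 0.60586586
U = k * uc = 2.58 * 0.60586586
U = 1.5631

1.5631


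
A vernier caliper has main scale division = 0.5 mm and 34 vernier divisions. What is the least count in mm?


LC = MSD / n_div
= 0.5 / 34
= 0.0147

0.0147


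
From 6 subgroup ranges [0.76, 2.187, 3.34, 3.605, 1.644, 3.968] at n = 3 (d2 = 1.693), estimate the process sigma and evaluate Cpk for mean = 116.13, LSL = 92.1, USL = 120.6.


R_bar = (0.76 + 2.187 + 3.34 + 3.605 + 1.644 + 3.968) / 6 = 2.584
sigma = R_bar / d2 = 2.584 / 1.693 = 1.5262847
Cp = (USL - LSL)/(6*sigma) = (120.6 - 92.1)/(6*1.5262847) = 3.1121
Cpu = (120.6 - 116.13)/(3*1.5262847) = 0.9762
Cpl = (116.13 - 92.1)/(3*1.5262847) = 5.2480
Cpk = min(Cpu, Cpl) = 0.9762

0.9762


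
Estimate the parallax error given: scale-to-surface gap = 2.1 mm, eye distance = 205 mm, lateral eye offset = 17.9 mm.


error = h * offset / d
= 2.1 * 17.9 / 205
= 0.1834

0.1834


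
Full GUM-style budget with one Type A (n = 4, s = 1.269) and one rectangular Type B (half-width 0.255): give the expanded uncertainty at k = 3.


u_A = s / sqrt(n) = 1.269 / sqrt(4) = 0.6345
u_B = half_width / sqrt(3) = 0.255 / sqrt(3) = 0.14722432
uc = sqrt(u_A^2 + u_B^2) = sqrt(0.6345^2 + 0.14722432^2) = 0.65135647
U = k * uc = 3 * 0.65135647
U = 1.9541

1.9541


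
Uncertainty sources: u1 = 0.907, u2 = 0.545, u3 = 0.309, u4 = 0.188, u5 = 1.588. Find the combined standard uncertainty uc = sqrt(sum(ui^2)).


uc = sqrt(0.907^2 + 0.545^2 + 0.309^2 + 0.188^2 + 1.588^2)
uc = sqrt(3.772243)
uc = 1.9422

1.9422


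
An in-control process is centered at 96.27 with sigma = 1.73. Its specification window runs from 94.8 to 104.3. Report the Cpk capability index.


Cpu = (USL - mean) / (3*sigma) = (104.3 - 96.27) / (3*1.73) = 1.5472
Cpl = (mean - LSL) / (3*sigma) = (96.27 - 94.8) / (3*1.73) = 0.2832
Cpk = min(Cpu, Cpl) = 0.2832

0.2832


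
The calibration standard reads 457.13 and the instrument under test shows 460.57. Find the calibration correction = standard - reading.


Correction = standard - reading
= 457.13 - 460.57
= -3.4400

-3.4400


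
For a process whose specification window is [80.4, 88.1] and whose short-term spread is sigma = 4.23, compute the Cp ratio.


Cp = (USL - LSL) / (6 * sigma)
= (88.1 - 80.4) / (6 * 4.23)
= 7.7000 / 25.3800
= 0.3034

0.3034


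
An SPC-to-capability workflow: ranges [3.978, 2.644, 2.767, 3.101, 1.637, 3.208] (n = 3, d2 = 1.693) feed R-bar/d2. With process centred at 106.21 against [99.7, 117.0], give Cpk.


R_bar = (3.978 + 2.644 + 2.767 + 3.101 + 1.637 + 3.208) / 6 = 2.8891667
sigma = R_bar / d2 = 2.8891667 / 1.693 = 1.7065367
Cp = (USL - LSL)/(6*sigma) = (117.0 - 99.7)/(6*1.7065367) = 1.6896
Cpu = (117.0 - 106.21)/(3*1.7065367) = 2.1076
Cpl = (106.21 - 99.7)/(3*1.7065367) = 1.2716
Cpk = min(Cpu, Cpl) = 1.2716

1.2716


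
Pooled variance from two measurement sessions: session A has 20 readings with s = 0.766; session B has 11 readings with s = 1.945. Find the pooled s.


s_p = sqrt(((n1-1)*s1^2 + (n2-1)*s2^2) / (n1+n2-2))
numerator = (20-1)*0.766^2 + (11-1)*1.945^2 = 11.148364 + 37.83025 = 48.978614
denominator = 20 + 11 - 2 = 29
s_p^2 = 48.978614 / 29 = 1.6889177
s_p = sqrt(1.6889177) = 1.2996

1.2996


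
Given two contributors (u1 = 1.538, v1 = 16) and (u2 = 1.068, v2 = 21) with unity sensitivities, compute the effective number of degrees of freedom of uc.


uc = sqrt(u1^2 + u2^2) = sqrt(1.538^2 + 1.068^2) = 1.8724497
v_eff = uc^4 / (u1^4/v1 + u2^4/v2)
= 1.8724497^4 / (1.538^4/16 + 1.068^4/21)
= 12.292512 / 0.41166131
v_eff = 29.8607

29.8607


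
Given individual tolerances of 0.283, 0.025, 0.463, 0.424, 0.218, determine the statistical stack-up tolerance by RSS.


RSS = sqrt(0.283^2 + 0.025^2 + 0.463^2 + 0.424^2 + 0.218^2)
= sqrt(0.522383)
= 0.7228

0.7228


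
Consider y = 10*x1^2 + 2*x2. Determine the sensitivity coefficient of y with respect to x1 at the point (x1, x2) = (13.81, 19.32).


y = 10*x1^2 + 2*x2
dy/dx1 = 2*10*x1
Evaluate at x1 = 13.81: c1 = 20 * 13.81
c1 = 276.2000

276.2000


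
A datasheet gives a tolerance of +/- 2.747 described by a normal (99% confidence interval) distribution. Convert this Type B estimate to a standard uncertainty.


u_B = half_width / 2.576
u_B = 2.747 / 2.576
u_B = 1.0664

1.0664


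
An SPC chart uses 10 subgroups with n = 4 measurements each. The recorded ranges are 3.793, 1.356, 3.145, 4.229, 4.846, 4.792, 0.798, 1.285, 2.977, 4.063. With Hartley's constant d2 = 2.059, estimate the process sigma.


R_bar = (3.793 + 1.356 + 3.145 + 4.229 + 4.846 + 4.792 + 0.798 + 1.285 + 2.977 + 4.063) / 10
R_bar = 31.284 / 10 = 3.1284
sigma_hat = R_bar / d2 = 3.1284 / 2.059 = 1.5194

1.5194


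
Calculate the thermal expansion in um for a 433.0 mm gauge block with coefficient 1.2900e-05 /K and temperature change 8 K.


dL = L * alpha * dT
= 433.0 * 1.2900e-05 * 8
= 0.0446856 mm
dL_um = 0.0446856 * 1000 = 44.6856 um

44.6856


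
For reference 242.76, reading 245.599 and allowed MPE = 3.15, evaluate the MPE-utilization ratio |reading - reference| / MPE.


e = indication - reference = 245.599 - 242.76 = 2.8390
|e| = 2.8390
ratio = |e| / MPE = 2.8390 / 3.15
ratio = 0.9013

0.9013


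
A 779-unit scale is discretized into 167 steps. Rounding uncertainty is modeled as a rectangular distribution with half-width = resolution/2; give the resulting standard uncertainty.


resolution = range / divisions
resolution = 779 / 167 = 4.6646707
u_res = resolution / (2*sqrt(3))
u_res = 4.6646707 / 3.4641016
u_res = 1.3466

1.3466


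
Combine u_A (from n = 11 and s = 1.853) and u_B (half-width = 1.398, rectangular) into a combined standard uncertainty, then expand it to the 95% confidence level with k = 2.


u_A = s / sqrt(n) = 1.853 / sqrt(11) = 0.55870052
u_B = half_width / sqrt(3) = 1.398 / sqrt(3) = 0.80713568
uc = sqrt(u_A^2 + u_B^2) = sqrt(0.55870052^2 + 0.80713568^2) = 0.98163857
U = k * uc = 2 * 0.98163857
U = 1.9633

1.9633


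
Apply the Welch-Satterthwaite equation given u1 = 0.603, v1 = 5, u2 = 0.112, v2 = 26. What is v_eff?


uc = sqrt(u1^2 + u2^2) = sqrt(0.603^2 + 0.112^2) = 0.61331313
v_eff = uc^4 / (u1^4/v1 + u2^4/v2)
= 0.61331313^4 / (0.603^4/5 + 0.112^4/26)
= 0.14149108 / 0.026448353
v_eff = 5.3497

5.3497


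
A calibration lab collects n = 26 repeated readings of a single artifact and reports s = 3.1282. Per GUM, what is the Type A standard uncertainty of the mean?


u_A = s / sqrt(n)
u_A = 3.1282 / sqrt(26)
u_A = 3.1282 / 5.0990195
u_A = 0.6135

0.6135


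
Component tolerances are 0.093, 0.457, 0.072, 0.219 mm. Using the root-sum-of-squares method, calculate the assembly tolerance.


RSS = sqrt(0.093^2 + 0.457^2 + 0.072^2 + 0.219^2)
= sqrt(0.270643)
= 0.5202

0.5202
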